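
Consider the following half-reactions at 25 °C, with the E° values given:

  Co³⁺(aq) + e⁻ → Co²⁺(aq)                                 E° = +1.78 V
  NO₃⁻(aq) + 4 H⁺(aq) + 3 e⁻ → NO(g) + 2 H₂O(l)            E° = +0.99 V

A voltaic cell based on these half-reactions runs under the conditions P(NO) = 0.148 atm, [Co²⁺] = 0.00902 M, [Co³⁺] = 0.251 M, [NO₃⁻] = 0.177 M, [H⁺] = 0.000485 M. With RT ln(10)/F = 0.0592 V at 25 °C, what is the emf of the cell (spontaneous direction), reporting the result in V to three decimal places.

Co³⁺/Co²⁺ is the cathode (higher E°), NO₃⁻/NO the anode: E°cell = +1.78 − (+0.99) = +0.79 V, n = 3.
Overall: 3 Co³⁺(aq) + NO(g) + 2 H₂O(l) → 3 Co²⁺(aq) + NO₃⁻(aq) + 4 H⁺(aq)
Q = [Co²⁺]^3·[NO₃⁻]·[H⁺]^4 / ([Co³⁺]^3·P(NO)); log Q = -17.513.
E = E° − (0.0592/n) log Q = +0.79 − (0.0592/3)(-17.513) = +1.136 V.

+1.136 V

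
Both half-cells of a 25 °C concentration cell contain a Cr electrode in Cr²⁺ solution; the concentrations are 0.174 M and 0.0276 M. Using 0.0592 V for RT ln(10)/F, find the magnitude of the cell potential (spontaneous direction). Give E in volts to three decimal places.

+0.024 V

For a concentration cell E°cell = 0. The 0.174 M side is the cathode (reduction is favoured where [Cr²⁺] is higher).
With n = 2, E = −(0.0592/2) log([Cr²⁺]ₐₙ/[Cr²⁺]꜀ₐₜ) = −(0.0592/2) log(0.0276/0.174) = −(0.0592/2)(-0.800) = +0.024 V.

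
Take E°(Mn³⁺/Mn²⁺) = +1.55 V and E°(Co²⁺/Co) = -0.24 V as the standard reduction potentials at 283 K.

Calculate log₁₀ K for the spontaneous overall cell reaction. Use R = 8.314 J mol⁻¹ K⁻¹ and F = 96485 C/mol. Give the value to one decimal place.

63.8

Cathode: Mn³⁺/Mn²⁺; anode: Co²⁺/Co. E°cell = (+1.55) − (-0.24) = +1.79 V, with n = 2.
ΔG° = −nFE° = −RT ln K, so ln K = nFE°/(RT) = (2)(96485)(+1.79) / ((8.314)(283)) = 146.807.
log₁₀ K = 146.807 / ln 10 = 63.8.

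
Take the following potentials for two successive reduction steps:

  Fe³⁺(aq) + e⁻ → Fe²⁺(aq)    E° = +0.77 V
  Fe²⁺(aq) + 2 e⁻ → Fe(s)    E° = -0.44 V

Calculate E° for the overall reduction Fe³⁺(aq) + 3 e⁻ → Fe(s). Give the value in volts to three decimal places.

-0.037 V

Adding the free-energy changes (−nFE°) of the two steps gives −n₃FE°₃ = −n₁FE°₁ − n₂FE°₂.
E°₃ = (1×+0.77 + 2×-0.44) / 3 = (-0.110) / 3 = -0.037 V.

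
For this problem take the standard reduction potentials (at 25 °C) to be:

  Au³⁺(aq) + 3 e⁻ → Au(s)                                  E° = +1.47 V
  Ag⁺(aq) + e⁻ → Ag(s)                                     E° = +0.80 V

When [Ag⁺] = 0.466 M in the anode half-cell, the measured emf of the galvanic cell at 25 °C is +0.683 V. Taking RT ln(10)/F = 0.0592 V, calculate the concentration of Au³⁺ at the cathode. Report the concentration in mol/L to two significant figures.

0.46 M

Au³⁺/Au is the cathode, Ag⁺/Ag the anode: E°cell = +0.67 V, n = 3.
Overall reaction: Au³⁺(aq) + 3 Ag(s) → Au(s) + 3 Ag⁺(aq); Q = [Ag⁺]^3/[Au³⁺]^1.
From E = E° − (0.0592/n) log Q: log Q = (E° − E)·n/0.0592 = (+0.67 − (+0.683))·3/0.0592 = -0.6588.
So 1·log[Au³⁺] = 3·log(0.466) − log Q = -0.9948 − (-0.6588) = -0.3360; [Au³⁺] = 10^(-0.3360) ≈ 0.46 M.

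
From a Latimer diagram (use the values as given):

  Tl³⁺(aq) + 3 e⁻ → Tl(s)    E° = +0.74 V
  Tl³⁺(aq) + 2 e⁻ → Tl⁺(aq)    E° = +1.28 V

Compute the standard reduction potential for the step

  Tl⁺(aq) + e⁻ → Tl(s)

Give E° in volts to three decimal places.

-0.340 V

Sequential free energies add, so n₃E°₃ = n₁E°₁ + n₂E°₂.
With n₃ = 3, and the known step contributing 2×(+1.28) V, the unknown satisfies 1·E° = 3×(+0.74) − 2×(+1.28) = -0.340.
E° = -0.340 / 1 = -0.340 V.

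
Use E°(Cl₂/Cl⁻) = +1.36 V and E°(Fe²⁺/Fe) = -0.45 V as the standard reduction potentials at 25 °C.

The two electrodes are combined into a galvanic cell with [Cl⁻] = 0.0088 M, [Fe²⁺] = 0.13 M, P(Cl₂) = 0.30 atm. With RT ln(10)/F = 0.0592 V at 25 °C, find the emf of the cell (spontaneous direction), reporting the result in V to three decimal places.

Cl₂/Cl⁻ is the cathode (higher E°), Fe²⁺/Fe the anode: E°cell = +1.36 − (-0.45) = +1.81 V, n = 2.
Overall: Cl₂(g) + Fe(s) → 2 Cl⁻(aq) + Fe²⁺(aq)
Q = [Cl⁻]^2·[Fe²⁺] / (P(Cl₂)); log Q = -4.474.
E = E° − (0.0592/n) log Q = +1.81 − (0.0592/2)(-4.474) = +1.942 V.

+1.942 V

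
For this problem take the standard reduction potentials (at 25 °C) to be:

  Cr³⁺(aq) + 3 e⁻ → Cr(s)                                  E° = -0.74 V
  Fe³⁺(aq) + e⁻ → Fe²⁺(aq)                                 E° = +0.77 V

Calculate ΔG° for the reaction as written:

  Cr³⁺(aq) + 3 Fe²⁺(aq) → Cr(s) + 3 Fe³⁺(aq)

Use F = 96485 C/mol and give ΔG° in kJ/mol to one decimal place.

+437.1 kJ/mol

As written, Cr³⁺/Cr is reduced (cathode) and Fe³⁺/Fe²⁺ is oxidised (anode), so E°cell = (-0.74) − (+0.77) = -1.51 V.
Balancing electrons gives n = 3.
ΔG° = −nFE° = −(3)(96485)(-1.51) = 437,077 J = +437.1 kJ/mol.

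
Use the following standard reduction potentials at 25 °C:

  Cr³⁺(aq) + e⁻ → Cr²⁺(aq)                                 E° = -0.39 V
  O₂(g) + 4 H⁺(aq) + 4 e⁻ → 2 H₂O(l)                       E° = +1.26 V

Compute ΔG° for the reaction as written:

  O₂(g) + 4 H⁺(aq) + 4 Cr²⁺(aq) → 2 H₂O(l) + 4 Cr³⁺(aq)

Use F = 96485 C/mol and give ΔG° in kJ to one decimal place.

-636.8 kJ

As written, O₂/H₂O is reduced (cathode) and Cr³⁺/Cr²⁺ is oxidised (anode), so E°cell = (+1.26) − (-0.39) = +1.65 V.
Balancing electrons gives n = 4.
ΔG° = −nFE° = −(4)(96485)(+1.65) = -636,801 J = -636.8 kJ.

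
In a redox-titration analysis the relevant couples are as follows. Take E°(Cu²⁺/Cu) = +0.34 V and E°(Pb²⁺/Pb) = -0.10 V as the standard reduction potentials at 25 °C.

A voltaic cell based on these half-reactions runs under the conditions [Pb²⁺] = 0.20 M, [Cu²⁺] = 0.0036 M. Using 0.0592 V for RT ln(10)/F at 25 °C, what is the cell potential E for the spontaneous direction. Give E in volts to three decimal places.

+0.388 V

Cu²⁺/Cu is the cathode (higher E°), Pb²⁺/Pb the anode: E°cell = +0.34 − (-0.10) = +0.44 V, n = 2.
Overall: Cu²⁺(aq) + Pb(s) → Cu(s) + Pb²⁺(aq)
Q = [Pb²⁺] / ([Cu²⁺]); log Q = 1.745.
E = E° − (0.0592/n) log Q = +0.44 − (0.0592/2)(1.745) = +0.388 V.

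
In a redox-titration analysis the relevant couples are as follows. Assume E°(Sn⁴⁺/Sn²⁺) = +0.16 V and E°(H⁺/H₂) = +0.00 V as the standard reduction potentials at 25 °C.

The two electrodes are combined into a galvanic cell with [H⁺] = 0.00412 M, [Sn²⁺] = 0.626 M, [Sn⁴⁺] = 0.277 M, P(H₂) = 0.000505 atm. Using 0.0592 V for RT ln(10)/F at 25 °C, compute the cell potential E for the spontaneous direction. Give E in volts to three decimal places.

Sn⁴⁺/Sn²⁺ is the cathode (higher E°), H⁺/H₂ the anode: E°cell = +0.16 − (+0.00) = +0.16 V, n = 2.
Overall: Sn⁴⁺(aq) + H₂(g) → Sn²⁺(aq) + 2 H⁺(aq)
Q = [Sn²⁺]·[H⁺]^2 / ([Sn⁴⁺]·P(H₂)); log Q = -1.119.
E = E° − (0.0592/n) log Q = +0.16 − (0.0592/2)(-1.119) = +0.193 V.

+0.193 V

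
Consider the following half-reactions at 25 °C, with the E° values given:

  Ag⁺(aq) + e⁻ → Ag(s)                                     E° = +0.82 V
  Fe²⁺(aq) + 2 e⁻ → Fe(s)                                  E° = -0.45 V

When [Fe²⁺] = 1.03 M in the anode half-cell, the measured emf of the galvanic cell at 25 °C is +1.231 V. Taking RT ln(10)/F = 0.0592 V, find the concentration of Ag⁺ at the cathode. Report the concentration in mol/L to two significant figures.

Ag⁺/Ag is the cathode, Fe²⁺/Fe the anode: E°cell = +1.27 V, n = 2.
Overall reaction: 2 Ag⁺(aq) + Fe(s) → 2 Ag(s) + Fe²⁺(aq); Q = [Fe²⁺]^1/[Ag⁺]^2.
From E = E° − (0.0592/n) log Q: log Q = (E° − E)·n/0.0592 = (+1.27 − (+1.231))·2/0.0592 = 1.3176.
So 2·log[Ag⁺] = 1·log(1.03) − log Q = 0.0128 − (1.3176) = -1.3048; log[Ag⁺] = -1.3048 / 2 = -0.6524; [Ag⁺] = 10^(-0.6524) ≈ 0.22 M.

0.22 M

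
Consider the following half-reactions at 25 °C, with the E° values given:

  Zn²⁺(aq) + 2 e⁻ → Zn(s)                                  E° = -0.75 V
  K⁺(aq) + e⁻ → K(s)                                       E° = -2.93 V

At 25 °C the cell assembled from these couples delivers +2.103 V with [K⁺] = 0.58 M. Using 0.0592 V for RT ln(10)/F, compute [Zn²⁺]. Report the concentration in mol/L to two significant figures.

Zn²⁺/Zn is the cathode, K⁺/K the anode: E°cell = +2.18 V, n = 2.
Overall reaction: Zn²⁺(aq) + 2 K(s) → Zn(s) + 2 K⁺(aq); Q = [K⁺]^2/[Zn²⁺]^1.
From E = E° − (0.0592/n) log Q: log Q = (E° − E)·n/0.0592 = (+2.18 − (+2.103))·2/0.0592 = 2.6014.
So 1·log[Zn²⁺] = 2·log(0.58) − log Q = -0.4731 − (2.6014) = -3.0745; [Zn²⁺] = 10^(-3.0745) ≈ 0.00084 M.

0.00084 M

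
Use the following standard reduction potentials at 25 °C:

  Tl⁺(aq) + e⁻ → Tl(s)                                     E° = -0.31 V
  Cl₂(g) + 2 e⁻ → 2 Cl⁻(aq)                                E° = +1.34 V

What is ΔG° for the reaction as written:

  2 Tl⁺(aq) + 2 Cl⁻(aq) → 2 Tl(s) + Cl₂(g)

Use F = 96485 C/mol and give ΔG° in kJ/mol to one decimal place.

As written, Tl⁺/Tl is reduced (cathode) and Cl₂/Cl⁻ is oxidised (anode), so E°cell = (-0.31) − (+1.34) = -1.65 V.
Balancing electrons gives n = 2.
ΔG° = −nFE° = −(2)(96485)(-1.65) = 318,400 J = +318.4 kJ/mol.

+318.4 kJ/mol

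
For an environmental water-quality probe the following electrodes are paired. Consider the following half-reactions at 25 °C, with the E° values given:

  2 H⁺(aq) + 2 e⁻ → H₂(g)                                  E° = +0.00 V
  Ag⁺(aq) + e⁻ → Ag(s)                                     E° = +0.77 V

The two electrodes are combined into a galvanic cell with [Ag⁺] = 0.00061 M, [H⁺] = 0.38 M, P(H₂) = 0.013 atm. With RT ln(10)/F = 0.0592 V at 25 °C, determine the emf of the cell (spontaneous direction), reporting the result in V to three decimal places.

+0.549 V

Ag⁺/Ag is the cathode (higher E°), H⁺/H₂ the anode: E°cell = +0.77 − (+0.00) = +0.77 V, n = 2.
Overall: 2 Ag⁺(aq) + H₂(g) → 2 Ag(s) + 2 H⁺(aq)
Q = [H⁺]^2 / ([Ag⁺]^2·P(H₂)); log Q = 7.475.
E = E° − (0.0592/n) log Q = +0.77 − (0.0592/2)(7.475) = +0.549 V.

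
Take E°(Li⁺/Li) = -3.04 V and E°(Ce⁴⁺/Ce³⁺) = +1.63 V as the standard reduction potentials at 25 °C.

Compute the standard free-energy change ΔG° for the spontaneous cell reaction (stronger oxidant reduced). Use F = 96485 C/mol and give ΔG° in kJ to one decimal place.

-450.6 kJ

Ce⁴⁺/Ce³⁺ (E° = +1.63 V) is the cathode; Li⁺/Li (E° = -3.04 V) is the anode, so E°cell = +4.67 V.
Balancing electrons gives n = 1 (lcm of 1 and 1).
ΔG° = −nFE° = −(1)(96485)(+4.67) = -450,585 J = -450.6 kJ.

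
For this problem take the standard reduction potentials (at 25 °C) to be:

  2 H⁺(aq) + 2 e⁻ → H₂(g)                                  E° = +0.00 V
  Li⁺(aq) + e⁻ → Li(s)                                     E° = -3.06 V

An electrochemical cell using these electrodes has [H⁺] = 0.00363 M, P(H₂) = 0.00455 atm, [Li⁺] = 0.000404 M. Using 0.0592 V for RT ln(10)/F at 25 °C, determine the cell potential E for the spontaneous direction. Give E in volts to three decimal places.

H⁺/H₂ is the cathode (higher E°), Li⁺/Li the anode: E°cell = +0.00 − (-3.06) = +3.06 V, n = 2.
Overall: 2 H⁺(aq) + 2 Li(s) → H₂(g) + 2 Li⁺(aq)
Q = P(H₂)·[Li⁺]^2 / ([H⁺]^2); log Q = -4.249.
E = E° − (0.0592/n) log Q = +3.06 − (0.0592/2)(-4.249) = +3.186 V.

+3.186 V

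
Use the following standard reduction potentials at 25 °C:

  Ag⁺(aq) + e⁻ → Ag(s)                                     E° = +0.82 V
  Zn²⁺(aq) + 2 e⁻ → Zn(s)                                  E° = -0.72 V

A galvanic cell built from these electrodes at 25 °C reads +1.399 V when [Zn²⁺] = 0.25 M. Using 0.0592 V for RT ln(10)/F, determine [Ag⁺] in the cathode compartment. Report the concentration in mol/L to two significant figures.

0.0021 M

Ag⁺/Ag is the cathode, Zn²⁺/Zn the anode: E°cell = +1.54 V, n = 2.
Overall reaction: 2 Ag⁺(aq) + Zn(s) → 2 Ag(s) + Zn²⁺(aq); Q = [Zn²⁺]^1/[Ag⁺]^2.
From E = E° − (0.0592/n) log Q: log Q = (E° − E)·n/0.0592 = (+1.54 − (+1.399))·2/0.0592 = 4.7635.
So 2·log[Ag⁺] = 1·log(0.25) − log Q = -0.6021 − (4.7635) = -5.3656; log[Ag⁺] = -5.3656 / 2 = -2.6828; [Ag⁺] = 10^(-2.6828) ≈ 0.0021 M.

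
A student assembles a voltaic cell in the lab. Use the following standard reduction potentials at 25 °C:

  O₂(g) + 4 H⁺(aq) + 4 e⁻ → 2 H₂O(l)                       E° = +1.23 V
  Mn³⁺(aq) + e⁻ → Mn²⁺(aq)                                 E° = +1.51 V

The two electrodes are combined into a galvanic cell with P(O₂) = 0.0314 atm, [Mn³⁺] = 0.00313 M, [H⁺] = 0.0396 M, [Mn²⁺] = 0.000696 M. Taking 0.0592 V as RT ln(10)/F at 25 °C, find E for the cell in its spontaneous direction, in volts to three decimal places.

Mn³⁺/Mn²⁺ is the cathode (higher E°), O₂/H₂O the anode: E°cell = +1.51 − (+1.23) = +0.28 V, n = 4.
Overall: 4 Mn³⁺(aq) + 2 H₂O(l) → 4 Mn²⁺(aq) + O₂(g) + 4 H⁺(aq)
Q = [Mn²⁺]^4·P(O₂)·[H⁺]^4 / ([Mn³⁺]^4); log Q = -9.724.
E = E° − (0.0592/n) log Q = +0.28 − (0.0592/4)(-9.724) = +0.424 V.

+0.424 V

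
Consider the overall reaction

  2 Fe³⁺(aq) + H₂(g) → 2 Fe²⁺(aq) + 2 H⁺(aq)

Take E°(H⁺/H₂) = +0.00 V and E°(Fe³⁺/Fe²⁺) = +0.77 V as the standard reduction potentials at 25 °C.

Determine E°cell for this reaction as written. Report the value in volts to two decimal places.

+0.77 V

The Fe³⁺/Fe²⁺ couple has the higher reduction potential, so it is the cathode; H⁺/H₂ is oxidised at the anode.
E°cell = E°(cathode) − E°(anode) = (+0.77) − (+0.00) = +0.77 V.
Since E°cell > 0, the reaction is spontaneous under standard conditions.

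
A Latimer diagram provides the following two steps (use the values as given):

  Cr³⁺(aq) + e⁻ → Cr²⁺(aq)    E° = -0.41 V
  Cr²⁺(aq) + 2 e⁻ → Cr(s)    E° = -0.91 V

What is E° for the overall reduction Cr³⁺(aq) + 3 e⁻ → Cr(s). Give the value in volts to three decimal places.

-0.743 V

Standard free energies of sequential steps add: ΔG°₃ = ΔG°₁ + ΔG°₂, so n₃E°₃ = n₁E°₁ + n₂E°₂.
E°₃ = (1×-0.41 + 2×-0.91) / 3 = (-2.230) / 3 = -0.743 V.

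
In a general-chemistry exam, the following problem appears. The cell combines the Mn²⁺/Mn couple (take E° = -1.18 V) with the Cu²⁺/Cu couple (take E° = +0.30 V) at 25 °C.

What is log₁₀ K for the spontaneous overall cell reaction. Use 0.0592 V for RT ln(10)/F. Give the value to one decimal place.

50.0

Cathode: Cu²⁺/Cu; anode: Mn²⁺/Mn. E°cell = +1.48 V, n = 2.
log K = nE°cell / 0.0592 = (2)(+1.48) / 0.0592 = 50.0.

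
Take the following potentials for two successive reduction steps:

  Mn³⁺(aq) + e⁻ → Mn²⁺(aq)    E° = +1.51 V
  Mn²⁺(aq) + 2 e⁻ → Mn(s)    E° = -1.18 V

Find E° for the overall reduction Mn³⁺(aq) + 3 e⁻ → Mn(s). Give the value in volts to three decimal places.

Standard free energies of sequential steps add: ΔG°₃ = ΔG°₁ + ΔG°₂, so n₃E°₃ = n₁E°₁ + n₂E°₂.
E°₃ = (1×+1.51 + 2×-1.18) / 3 = (-0.850) / 3 = -0.283 V.
Simply averaging or adding the two E° values would be wrong; the electron-weighted sum is required.

-0.283 V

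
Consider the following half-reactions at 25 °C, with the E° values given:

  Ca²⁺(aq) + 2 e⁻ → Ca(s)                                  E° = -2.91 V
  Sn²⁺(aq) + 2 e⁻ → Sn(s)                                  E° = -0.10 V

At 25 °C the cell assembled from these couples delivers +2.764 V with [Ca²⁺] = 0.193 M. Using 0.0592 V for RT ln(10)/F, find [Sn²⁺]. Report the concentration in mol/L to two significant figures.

Sn²⁺/Sn is the cathode, Ca²⁺/Ca the anode: E°cell = +2.81 V, n = 2.
Overall reaction: Sn²⁺(aq) + Ca(s) → Sn(s) + Ca²⁺(aq); Q = [Ca²⁺]^1/[Sn²⁺]^1.
From E = E° − (0.0592/n) log Q: log Q = (E° − E)·n/0.0592 = (+2.81 − (+2.764))·2/0.0592 = 1.5541.
So 1·log[Sn²⁺] = 1·log(0.193) − log Q = -0.7144 − (1.5541) = -2.2685; [Sn²⁺] = 10^(-2.2685) ≈ 0.0054 M.

0.0054 M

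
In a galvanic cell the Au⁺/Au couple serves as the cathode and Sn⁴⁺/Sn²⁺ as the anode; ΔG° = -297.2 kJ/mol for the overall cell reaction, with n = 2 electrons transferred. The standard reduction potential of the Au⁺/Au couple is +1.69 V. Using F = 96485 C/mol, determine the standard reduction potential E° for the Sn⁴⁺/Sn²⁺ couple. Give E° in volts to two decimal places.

E°cell = −ΔG°/(nF) = −(-297.2×10³)/((2)(96485)) = +1.540 V.
Since Au⁺/Au is the cathode and Sn⁴⁺/Sn²⁺ the anode, E°cell = E°(Au⁺/Au) − E°(Sn⁴⁺/Sn²⁺).
So E°(Sn⁴⁺/Sn²⁺) = E°(Au⁺/Au) − E°cell = (+1.69) − (+1.540) = +0.15 V.

+0.15 V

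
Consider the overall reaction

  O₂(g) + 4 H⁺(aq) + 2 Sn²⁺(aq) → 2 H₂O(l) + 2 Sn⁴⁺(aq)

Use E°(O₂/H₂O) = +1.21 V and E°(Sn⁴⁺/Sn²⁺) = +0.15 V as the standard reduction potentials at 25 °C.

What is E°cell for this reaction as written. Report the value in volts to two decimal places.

The O₂/H₂O couple has the higher reduction potential, so it is the cathode; Sn⁴⁺/Sn²⁺ is oxidised at the anode.
E°cell = E°(cathode) − E°(anode) = (+1.21) − (+0.15) = +1.06 V.

+1.06 V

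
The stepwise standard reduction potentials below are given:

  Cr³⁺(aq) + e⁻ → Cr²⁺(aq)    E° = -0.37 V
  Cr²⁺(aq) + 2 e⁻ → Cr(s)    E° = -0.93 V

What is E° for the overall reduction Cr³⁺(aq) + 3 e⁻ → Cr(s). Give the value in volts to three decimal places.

-0.743 V

Since ΔG° = −nFE° is additive over sequential reductions, n₃E°₃ = n₁E°₁ + n₂E°₂.
E°₃ = (1×-0.37 + 2×-0.93) / 3 = (-2.230) / 3 = -0.743 V.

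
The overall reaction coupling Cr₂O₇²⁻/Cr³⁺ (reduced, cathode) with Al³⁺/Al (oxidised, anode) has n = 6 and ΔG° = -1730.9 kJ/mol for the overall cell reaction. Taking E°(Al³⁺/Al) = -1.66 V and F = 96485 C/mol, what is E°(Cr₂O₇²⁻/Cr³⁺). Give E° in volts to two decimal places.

+1.33 V

E°cell = −ΔG°/(nF) = −(-1730.9×10³)/((6)(96485)) = +2.990 V.
Since Cr₂O₇²⁻/Cr³⁺ is the cathode and Al³⁺/Al the anode, E°cell = E°(Cr₂O₇²⁻/Cr³⁺) − E°(Al³⁺/Al).
So E°(Cr₂O₇²⁻/Cr³⁺) = E°cell + E°(Al³⁺/Al) = +2.990 + (-1.66) = +1.33 V.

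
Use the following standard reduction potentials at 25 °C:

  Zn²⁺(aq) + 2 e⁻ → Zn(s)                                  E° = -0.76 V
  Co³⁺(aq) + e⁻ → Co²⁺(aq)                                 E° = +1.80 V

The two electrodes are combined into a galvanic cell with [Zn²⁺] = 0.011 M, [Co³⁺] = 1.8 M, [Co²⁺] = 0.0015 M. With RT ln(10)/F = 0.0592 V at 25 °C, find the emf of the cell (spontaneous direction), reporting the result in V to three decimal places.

Co³⁺/Co²⁺ is the cathode (higher E°), Zn²⁺/Zn the anode: E°cell = +1.80 − (-0.76) = +2.56 V, n = 2.
Overall: 2 Co³⁺(aq) + Zn(s) → 2 Co²⁺(aq) + Zn²⁺(aq)
Q = [Co²⁺]^2·[Zn²⁺] / ([Co³⁺]^2); log Q = -8.117.
E = E° − (0.0592/n) log Q = +2.56 − (0.0592/2)(-8.117) = +2.800 V.

+2.800 V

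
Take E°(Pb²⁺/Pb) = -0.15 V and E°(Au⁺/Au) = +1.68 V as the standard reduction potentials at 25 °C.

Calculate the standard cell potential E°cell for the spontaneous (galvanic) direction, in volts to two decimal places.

+1.83 V

The Au⁺/Au couple has the higher reduction potential, so it is the cathode; Pb²⁺/Pb is oxidised at the anode.
E°cell = E°(cathode) − E°(anode) = (+1.68) − (-0.15) = +1.83 V.
Since E°cell > 0, the reaction is spontaneous under standard conditions.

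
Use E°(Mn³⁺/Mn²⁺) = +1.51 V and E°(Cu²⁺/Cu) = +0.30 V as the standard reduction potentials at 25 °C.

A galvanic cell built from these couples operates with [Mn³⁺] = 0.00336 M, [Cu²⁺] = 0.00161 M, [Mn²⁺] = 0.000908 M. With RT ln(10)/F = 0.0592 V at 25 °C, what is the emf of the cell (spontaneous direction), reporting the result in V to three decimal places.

Mn³⁺/Mn²⁺ is the cathode (higher E°), Cu²⁺/Cu the anode: E°cell = +1.51 − (+0.30) = +1.21 V, n = 2.
Overall: 2 Mn³⁺(aq) + Cu(s) → 2 Mn²⁺(aq) + Cu²⁺(aq)
Q = [Mn²⁺]^2·[Cu²⁺] / ([Mn³⁺]^2); log Q = -3.930.
E = E° − (0.0592/n) log Q = +1.21 − (0.0592/2)(-3.930) = +1.326 V.

+1.326 V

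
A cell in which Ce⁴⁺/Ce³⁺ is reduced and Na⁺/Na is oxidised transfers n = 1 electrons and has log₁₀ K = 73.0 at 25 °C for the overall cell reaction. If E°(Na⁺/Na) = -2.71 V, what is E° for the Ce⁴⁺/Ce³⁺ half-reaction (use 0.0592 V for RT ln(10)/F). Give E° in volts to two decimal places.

E°cell = (0.0592/n)·log K = (0.0592/1)(73.0) = +4.322 V.
Since Ce⁴⁺/Ce³⁺ is the cathode and Na⁺/Na the anode, E°cell = E°(Ce⁴⁺/Ce³⁺) − E°(Na⁺/Na).
So E°(Ce⁴⁺/Ce³⁺) = E°cell + E°(Na⁺/Na) = +4.322 + (-2.71) = +1.61 V.

+1.61 V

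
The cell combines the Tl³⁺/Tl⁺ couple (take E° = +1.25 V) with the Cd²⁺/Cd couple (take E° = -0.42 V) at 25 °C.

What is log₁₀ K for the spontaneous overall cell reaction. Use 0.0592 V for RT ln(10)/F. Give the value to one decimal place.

56.4

Cathode: Tl³⁺/Tl⁺; anode: Cd²⁺/Cd. E°cell = +1.67 V, n = 2.
log K = nE°cell / 0.0592 = (2)(+1.67) / 0.0592 = 56.4.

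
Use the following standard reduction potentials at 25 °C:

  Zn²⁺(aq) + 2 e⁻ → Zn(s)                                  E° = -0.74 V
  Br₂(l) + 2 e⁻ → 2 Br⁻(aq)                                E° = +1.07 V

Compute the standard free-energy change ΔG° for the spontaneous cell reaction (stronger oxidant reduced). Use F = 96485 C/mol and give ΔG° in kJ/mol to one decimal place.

Br₂/Br⁻ (E° = +1.07 V) is the cathode; Zn²⁺/Zn (E° = -0.74 V) is the anode, so E°cell = +1.81 V.
Balancing electrons gives n = 2 (lcm of 2 and 2).
ΔG° = −nFE° = −(2)(96485)(+1.81) = -349,276 J = -349.3 kJ/mol.

-349.3 kJ/mol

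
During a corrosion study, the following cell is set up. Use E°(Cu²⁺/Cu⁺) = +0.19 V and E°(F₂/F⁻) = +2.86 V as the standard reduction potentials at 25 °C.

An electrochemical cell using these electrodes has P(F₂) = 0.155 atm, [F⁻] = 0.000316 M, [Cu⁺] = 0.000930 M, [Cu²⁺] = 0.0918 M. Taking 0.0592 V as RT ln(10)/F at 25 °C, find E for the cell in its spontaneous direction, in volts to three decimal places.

F₂/F⁻ is the cathode (higher E°), Cu²⁺/Cu⁺ the anode: E°cell = +2.86 − (+0.19) = +2.67 V, n = 2.
Overall: F₂(g) + 2 Cu⁺(aq) → 2 F⁻(aq) + 2 Cu²⁺(aq)
Q = [F⁻]^2·[Cu²⁺]^2 / (P(F₂)·[Cu⁺]^2); log Q = -2.202.
E = E° − (0.0592/n) log Q = +2.67 − (0.0592/2)(-2.202) = +2.735 V.

+2.735 V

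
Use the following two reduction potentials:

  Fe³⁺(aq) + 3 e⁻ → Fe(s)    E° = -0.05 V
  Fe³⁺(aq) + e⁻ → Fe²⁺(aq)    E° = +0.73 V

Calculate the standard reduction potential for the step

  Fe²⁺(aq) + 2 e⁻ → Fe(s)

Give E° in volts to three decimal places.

Sequential free energies add, so n₃E°₃ = n₁E°₁ + n₂E°₂.
With n₃ = 3, and the known step contributing 1×(+0.73) V, the unknown satisfies 2·E° = 3×(-0.05) − 1×(+0.73) = -0.880.
E° = -0.880 / 2 = -0.440 V.

-0.440 V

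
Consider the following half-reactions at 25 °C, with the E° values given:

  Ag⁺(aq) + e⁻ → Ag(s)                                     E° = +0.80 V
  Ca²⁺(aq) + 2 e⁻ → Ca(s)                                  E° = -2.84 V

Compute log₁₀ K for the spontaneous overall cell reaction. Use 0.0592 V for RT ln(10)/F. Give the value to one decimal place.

123.0

Cathode: Ag⁺/Ag; anode: Ca²⁺/Ca. E°cell = +3.64 V, n = 2.
log K = nE°cell / 0.0592 = (2)(+3.64) / 0.0592 = 123.0.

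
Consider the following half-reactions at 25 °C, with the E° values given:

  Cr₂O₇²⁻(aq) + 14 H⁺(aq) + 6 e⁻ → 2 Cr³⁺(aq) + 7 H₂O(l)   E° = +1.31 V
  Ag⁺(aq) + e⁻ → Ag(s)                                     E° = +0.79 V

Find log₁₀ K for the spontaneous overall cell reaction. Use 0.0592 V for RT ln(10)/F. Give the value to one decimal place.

52.7

Cathode: Cr₂O₇²⁻/Cr³⁺; anode: Ag⁺/Ag. E°cell = +0.52 V, n = 6.
log K = nE°cell / 0.0592 = (6)(+0.52) / 0.0592 = 52.7.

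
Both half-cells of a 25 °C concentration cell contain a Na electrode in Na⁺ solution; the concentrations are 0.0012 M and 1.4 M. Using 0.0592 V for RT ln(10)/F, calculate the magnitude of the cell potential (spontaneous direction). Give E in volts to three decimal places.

+0.182 V

For a concentration cell E°cell = 0. The 1.4 M side is the cathode (reduction is favoured where [Na⁺] is higher).
With n = 1, E = −(0.0592/1) log([Na⁺]ₐₙ/[Na⁺]꜀ₐₜ) = −(0.0592/1) log(0.0012/1.4) = −(0.0592/1)(-3.067) = +0.182 V.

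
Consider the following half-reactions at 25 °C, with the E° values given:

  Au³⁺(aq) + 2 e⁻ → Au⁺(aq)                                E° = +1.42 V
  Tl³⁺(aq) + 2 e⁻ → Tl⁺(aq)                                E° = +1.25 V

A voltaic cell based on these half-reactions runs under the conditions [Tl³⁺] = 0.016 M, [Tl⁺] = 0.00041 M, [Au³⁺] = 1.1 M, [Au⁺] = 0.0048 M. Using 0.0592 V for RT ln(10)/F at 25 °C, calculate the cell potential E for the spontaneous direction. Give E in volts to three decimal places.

Au³⁺/Au⁺ is the cathode (higher E°), Tl³⁺/Tl⁺ the anode: E°cell = +1.42 − (+1.25) = +0.17 V, n = 2.
Overall: Au³⁺(aq) + Tl⁺(aq) → Au⁺(aq) + Tl³⁺(aq)
Q = [Au⁺]·[Tl³⁺] / ([Au³⁺]·[Tl⁺]); log Q = -0.769.
E = E° − (0.0592/n) log Q = +0.17 − (0.0592/2)(-0.769) = +0.193 V.

+0.193 V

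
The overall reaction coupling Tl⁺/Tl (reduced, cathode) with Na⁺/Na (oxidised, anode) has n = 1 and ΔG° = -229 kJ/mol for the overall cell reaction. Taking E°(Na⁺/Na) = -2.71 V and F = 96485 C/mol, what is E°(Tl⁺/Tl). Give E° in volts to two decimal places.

E°cell = −ΔG°/(nF) = −(-229×10³)/((1)(96485)) = +2.373 V.
Since Tl⁺/Tl is the cathode and Na⁺/Na the anode, E°cell = E°(Tl⁺/Tl) − E°(Na⁺/Na).
So E°(Tl⁺/Tl) = E°cell + E°(Na⁺/Na) = +2.373 + (-2.71) = -0.34 V.

-0.34 V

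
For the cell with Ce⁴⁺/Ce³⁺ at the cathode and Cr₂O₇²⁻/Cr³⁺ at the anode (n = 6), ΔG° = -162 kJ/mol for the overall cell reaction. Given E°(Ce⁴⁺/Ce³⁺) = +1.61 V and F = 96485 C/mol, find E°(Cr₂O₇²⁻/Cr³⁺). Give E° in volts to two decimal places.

E°cell = −ΔG°/(nF) = −(-162×10³)/((6)(96485)) = +0.280 V.
Since Ce⁴⁺/Ce³⁺ is the cathode and Cr₂O₇²⁻/Cr³⁺ the anode, E°cell = E°(Ce⁴⁺/Ce³⁺) − E°(Cr₂O₇²⁻/Cr³⁺).
So E°(Cr₂O₇²⁻/Cr³⁺) = E°(Ce⁴⁺/Ce³⁺) − E°cell = (+1.61) − (+0.280) = +1.33 V.

+1.33 V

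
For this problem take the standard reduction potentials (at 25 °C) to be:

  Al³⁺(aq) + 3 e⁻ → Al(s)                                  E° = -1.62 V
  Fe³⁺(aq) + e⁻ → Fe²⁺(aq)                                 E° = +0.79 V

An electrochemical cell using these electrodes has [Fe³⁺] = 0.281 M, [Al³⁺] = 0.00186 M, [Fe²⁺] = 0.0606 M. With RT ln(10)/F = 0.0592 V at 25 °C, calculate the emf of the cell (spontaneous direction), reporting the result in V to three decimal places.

Fe³⁺/Fe²⁺ is the cathode (higher E°), Al³⁺/Al the anode: E°cell = +0.79 − (-1.62) = +2.41 V, n = 3.
Overall: 3 Fe³⁺(aq) + Al(s) → 3 Fe²⁺(aq) + Al³⁺(aq)
Q = [Fe²⁺]^3·[Al³⁺] / ([Fe³⁺]^3); log Q = -4.729.
E = E° − (0.0592/n) log Q = +2.41 − (0.0592/3)(-4.729) = +2.503 V.

+2.503 V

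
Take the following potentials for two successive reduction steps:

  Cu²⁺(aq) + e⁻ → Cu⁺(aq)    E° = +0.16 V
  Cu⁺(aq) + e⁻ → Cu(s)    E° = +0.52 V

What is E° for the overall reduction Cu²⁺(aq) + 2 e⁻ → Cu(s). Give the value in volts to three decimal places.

Since ΔG° = −nFE° is additive over sequential reductions, n₃E°₃ = n₁E°₁ + n₂E°₂.
E°₃ = (1×+0.16 + 1×+0.52) / 2 = (+0.680) / 2 = +0.340 V.

+0.340 V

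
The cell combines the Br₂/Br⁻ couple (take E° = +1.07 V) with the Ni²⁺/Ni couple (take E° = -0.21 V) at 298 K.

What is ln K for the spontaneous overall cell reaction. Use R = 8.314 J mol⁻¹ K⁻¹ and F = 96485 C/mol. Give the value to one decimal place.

Cathode: Br₂/Br⁻; anode: Ni²⁺/Ni. E°cell = (+1.07) − (-0.21) = +1.28 V, with n = 2.
ΔG° = −nFE° = −RT ln K, so ln K = nFE°/(RT) = (2)(96485)(+1.28) / ((8.314)(298)) = 99.695.

99.7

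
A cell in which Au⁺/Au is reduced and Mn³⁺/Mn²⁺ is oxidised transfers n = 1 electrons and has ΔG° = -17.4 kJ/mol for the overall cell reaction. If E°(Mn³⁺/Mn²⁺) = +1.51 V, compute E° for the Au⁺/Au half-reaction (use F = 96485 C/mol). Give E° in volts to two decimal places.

E°cell = −ΔG°/(nF) = −(-17.4×10³)/((1)(96485)) = +0.180 V.
Since Au⁺/Au is the cathode and Mn³⁺/Mn²⁺ the anode, E°cell = E°(Au⁺/Au) − E°(Mn³⁺/Mn²⁺).
So E°(Au⁺/Au) = E°cell + E°(Mn³⁺/Mn²⁺) = +0.180 + (+1.51) = +1.69 V.

+1.69 V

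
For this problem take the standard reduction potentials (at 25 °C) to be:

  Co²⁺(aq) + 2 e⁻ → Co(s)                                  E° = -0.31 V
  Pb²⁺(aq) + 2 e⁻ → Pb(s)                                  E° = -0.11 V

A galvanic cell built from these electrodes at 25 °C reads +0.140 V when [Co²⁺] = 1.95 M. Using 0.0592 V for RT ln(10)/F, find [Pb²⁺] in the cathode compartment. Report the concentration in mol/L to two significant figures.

0.018 M

Pb²⁺/Pb is the cathode, Co²⁺/Co the anode: E°cell = +0.20 V, n = 2.
Overall reaction: Pb²⁺(aq) + Co(s) → Pb(s) + Co²⁺(aq); Q = [Co²⁺]^1/[Pb²⁺]^1.
From E = E° − (0.0592/n) log Q: log Q = (E° − E)·n/0.0592 = (+0.20 − (+0.140))·2/0.0592 = 2.0270.
So 1·log[Pb²⁺] = 1·log(1.95) − log Q = 0.2900 − (2.0270) = -1.7370; [Pb²⁺] = 10^(-1.7370) ≈ 0.018 M.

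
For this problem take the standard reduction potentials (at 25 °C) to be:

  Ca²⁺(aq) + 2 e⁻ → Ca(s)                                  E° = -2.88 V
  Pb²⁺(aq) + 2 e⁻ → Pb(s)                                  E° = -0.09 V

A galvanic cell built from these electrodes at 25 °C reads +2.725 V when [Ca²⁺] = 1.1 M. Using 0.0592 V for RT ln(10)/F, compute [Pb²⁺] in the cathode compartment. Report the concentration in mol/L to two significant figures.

0.0070 M

Pb²⁺/Pb is the cathode, Ca²⁺/Ca the anode: E°cell = +2.79 V, n = 2.
Overall reaction: Pb²⁺(aq) + Ca(s) → Pb(s) + Ca²⁺(aq); Q = [Ca²⁺]^1/[Pb²⁺]^1.
From E = E° − (0.0592/n) log Q: log Q = (E° − E)·n/0.0592 = (+2.79 − (+2.725))·2/0.0592 = 2.1959.
So 1·log[Pb²⁺] = 1·log(1.1) − log Q = 0.0414 − (2.1959) = -2.1545; [Pb²⁺] = 10^(-2.1545) ≈ 0.0070 M.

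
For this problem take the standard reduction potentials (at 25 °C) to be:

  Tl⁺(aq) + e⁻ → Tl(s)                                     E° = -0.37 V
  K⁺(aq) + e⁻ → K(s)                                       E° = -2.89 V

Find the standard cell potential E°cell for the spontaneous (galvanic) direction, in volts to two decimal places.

The Tl⁺/Tl couple has the higher reduction potential, so it is the cathode; K⁺/K is oxidised at the anode.
E°cell = E°(cathode) − E°(anode) = (-0.37) − (-2.89) = +2.52 V.

+2.52 V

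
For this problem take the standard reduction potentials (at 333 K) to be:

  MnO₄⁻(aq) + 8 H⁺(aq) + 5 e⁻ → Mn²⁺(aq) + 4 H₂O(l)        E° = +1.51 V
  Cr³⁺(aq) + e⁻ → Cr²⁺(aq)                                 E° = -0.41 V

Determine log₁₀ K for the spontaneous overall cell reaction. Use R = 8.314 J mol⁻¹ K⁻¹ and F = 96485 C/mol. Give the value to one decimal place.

145.3

Cathode: MnO₄⁻/Mn²⁺; anode: Cr³⁺/Cr²⁺. E°cell = (+1.51) − (-0.41) = +1.92 V, with n = 5.
ΔG° = −nFE° = −RT ln K, so ln K = nFE°/(RT) = (5)(96485)(+1.92) / ((8.314)(333)) = 334.562.
log₁₀ K = 334.562 / ln 10 = 145.3.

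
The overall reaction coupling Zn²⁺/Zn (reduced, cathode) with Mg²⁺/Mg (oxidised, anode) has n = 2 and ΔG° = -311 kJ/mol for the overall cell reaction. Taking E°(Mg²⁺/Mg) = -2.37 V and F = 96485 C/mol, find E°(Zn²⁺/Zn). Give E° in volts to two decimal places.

E°cell = −ΔG°/(nF) = −(-311×10³)/((2)(96485)) = +1.612 V.
Since Zn²⁺/Zn is the cathode and Mg²⁺/Mg the anode, E°cell = E°(Zn²⁺/Zn) − E°(Mg²⁺/Mg).
So E°(Zn²⁺/Zn) = E°cell + E°(Mg²⁺/Mg) = +1.612 + (-2.37) = -0.76 V.

-0.76 V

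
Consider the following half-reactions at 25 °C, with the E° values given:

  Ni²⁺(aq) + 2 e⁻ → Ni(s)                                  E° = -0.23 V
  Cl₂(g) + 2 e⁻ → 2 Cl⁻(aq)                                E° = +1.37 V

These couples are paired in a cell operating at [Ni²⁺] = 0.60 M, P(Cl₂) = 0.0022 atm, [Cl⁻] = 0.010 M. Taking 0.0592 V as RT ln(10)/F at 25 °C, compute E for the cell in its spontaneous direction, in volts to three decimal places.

Cl₂/Cl⁻ is the cathode (higher E°), Ni²⁺/Ni the anode: E°cell = +1.37 − (-0.23) = +1.60 V, n = 2.
Overall: Cl₂(g) + Ni(s) → 2 Cl⁻(aq) + Ni²⁺(aq)
Q = [Cl⁻]^2·[Ni²⁺] / (P(Cl₂)); log Q = -1.564.
E = E° − (0.0592/n) log Q = +1.60 − (0.0592/2)(-1.564) = +1.646 V.

+1.646 V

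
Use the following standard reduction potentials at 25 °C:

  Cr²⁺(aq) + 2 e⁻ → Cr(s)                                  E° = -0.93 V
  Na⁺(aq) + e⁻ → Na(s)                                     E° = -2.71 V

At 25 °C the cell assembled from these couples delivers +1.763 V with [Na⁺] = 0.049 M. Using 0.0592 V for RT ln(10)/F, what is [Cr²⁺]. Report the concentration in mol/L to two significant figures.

Cr²⁺/Cr is the cathode, Na⁺/Na the anode: E°cell = +1.78 V, n = 2.
Overall reaction: Cr²⁺(aq) + 2 Na(s) → Cr(s) + 2 Na⁺(aq); Q = [Na⁺]^2/[Cr²⁺]^1.
From E = E° − (0.0592/n) log Q: log Q = (E° − E)·n/0.0592 = (+1.78 − (+1.763))·2/0.0592 = 0.5743.
So 1·log[Cr²⁺] = 2·log(0.049) − log Q = -2.6196 − (0.5743) = -3.1939; [Cr²⁺] = 10^(-3.1939) ≈ 0.00064 M.

0.00064 M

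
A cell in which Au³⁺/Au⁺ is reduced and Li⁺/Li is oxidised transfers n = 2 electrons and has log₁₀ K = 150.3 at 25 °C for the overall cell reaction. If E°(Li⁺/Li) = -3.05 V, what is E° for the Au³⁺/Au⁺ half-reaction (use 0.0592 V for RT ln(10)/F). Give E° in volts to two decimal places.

+1.40 V

E°cell = (0.0592/n)·log K = (0.0592/2)(150.3) = +4.449 V.
Since Au³⁺/Au⁺ is the cathode and Li⁺/Li the anode, E°cell = E°(Au³⁺/Au⁺) − E°(Li⁺/Li).
So E°(Au³⁺/Au⁺) = E°cell + E°(Li⁺/Li) = +4.449 + (-3.05) = +1.40 V.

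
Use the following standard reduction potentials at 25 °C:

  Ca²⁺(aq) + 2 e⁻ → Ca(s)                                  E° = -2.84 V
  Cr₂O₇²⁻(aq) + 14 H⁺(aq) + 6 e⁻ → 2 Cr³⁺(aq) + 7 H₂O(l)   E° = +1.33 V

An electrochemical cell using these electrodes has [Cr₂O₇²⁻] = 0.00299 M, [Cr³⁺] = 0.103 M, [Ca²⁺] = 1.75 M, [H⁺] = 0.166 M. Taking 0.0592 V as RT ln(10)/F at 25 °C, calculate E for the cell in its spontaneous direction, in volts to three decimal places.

+4.050 V

Cr₂O₇²⁻/Cr³⁺ is the cathode (higher E°), Ca²⁺/Ca the anode: E°cell = +1.33 − (-2.84) = +4.17 V, n = 6.
Overall: Cr₂O₇²⁻(aq) + 14 H⁺(aq) + 3 Ca(s) → 2 Cr³⁺(aq) + 7 H₂O(l) + 3 Ca²⁺(aq)
Q = [Cr³⁺]^2·[Ca²⁺]^3 / ([Cr₂O₇²⁻]·[H⁺]^14); log Q = 12.198.
E = E° − (0.0592/n) log Q = +4.17 − (0.0592/6)(12.198) = +4.050 V.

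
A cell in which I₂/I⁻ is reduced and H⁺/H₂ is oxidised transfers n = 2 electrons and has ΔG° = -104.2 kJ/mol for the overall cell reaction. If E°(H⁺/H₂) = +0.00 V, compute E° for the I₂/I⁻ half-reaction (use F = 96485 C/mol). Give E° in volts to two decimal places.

E°cell = −ΔG°/(nF) = −(-104.2×10³)/((2)(96485)) = +0.540 V.
Since I₂/I⁻ is the cathode and H⁺/H₂ the anode, E°cell = E°(I₂/I⁻) − E°(H⁺/H₂).
So E°(I₂/I⁻) = E°cell + E°(H⁺/H₂) = +0.540 + (+0.00) = +0.54 V.

+0.54 V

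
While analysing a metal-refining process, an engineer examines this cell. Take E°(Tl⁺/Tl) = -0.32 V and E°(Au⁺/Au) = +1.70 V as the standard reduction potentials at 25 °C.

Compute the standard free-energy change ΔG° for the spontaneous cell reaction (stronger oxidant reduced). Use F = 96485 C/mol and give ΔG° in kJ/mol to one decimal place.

Au⁺/Au (E° = +1.70 V) is the cathode; Tl⁺/Tl (E° = -0.32 V) is the anode, so E°cell = +2.02 V.
Balancing electrons gives n = 1 (lcm of 1 and 1).
ΔG° = −nFE° = −(1)(96485)(+2.02) = -194,900 J = -194.9 kJ/mol.

-194.9 kJ/mol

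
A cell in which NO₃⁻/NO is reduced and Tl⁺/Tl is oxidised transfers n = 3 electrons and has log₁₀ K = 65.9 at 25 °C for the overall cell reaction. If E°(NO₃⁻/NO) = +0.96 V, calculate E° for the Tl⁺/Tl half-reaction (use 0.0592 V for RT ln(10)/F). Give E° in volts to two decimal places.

E°cell = (0.0592/n)·log K = (0.0592/3)(65.9) = +1.300 V.
Since NO₃⁻/NO is the cathode and Tl⁺/Tl the anode, E°cell = E°(NO₃⁻/NO) − E°(Tl⁺/Tl).
So E°(Tl⁺/Tl) = E°(NO₃⁻/NO) − E°cell = (+0.96) − (+1.300) = -0.34 V.

-0.34 V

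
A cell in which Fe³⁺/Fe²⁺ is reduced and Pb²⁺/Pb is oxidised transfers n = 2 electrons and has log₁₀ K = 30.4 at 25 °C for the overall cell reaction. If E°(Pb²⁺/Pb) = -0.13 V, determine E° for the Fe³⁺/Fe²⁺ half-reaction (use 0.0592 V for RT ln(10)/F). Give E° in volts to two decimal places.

E°cell = (0.0592/n)·log K = (0.0592/2)(30.4) = +0.900 V.
Since Fe³⁺/Fe²⁺ is the cathode and Pb²⁺/Pb the anode, E°cell = E°(Fe³⁺/Fe²⁺) − E°(Pb²⁺/Pb).
So E°(Fe³⁺/Fe²⁺) = E°cell + E°(Pb²⁺/Pb) = +0.900 + (-0.13) = +0.77 V.

+0.77 V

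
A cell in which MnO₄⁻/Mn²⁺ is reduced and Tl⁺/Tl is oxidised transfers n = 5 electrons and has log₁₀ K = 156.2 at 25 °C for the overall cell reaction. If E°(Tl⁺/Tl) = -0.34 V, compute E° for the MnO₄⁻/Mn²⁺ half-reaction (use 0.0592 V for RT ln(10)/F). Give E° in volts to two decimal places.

+1.51 V

E°cell = (0.0592/n)·log K = (0.0592/5)(156.2) = +1.849 V.
Since MnO₄⁻/Mn²⁺ is the cathode and Tl⁺/Tl the anode, E°cell = E°(MnO₄⁻/Mn²⁺) − E°(Tl⁺/Tl).
So E°(MnO₄⁻/Mn²⁺) = E°cell + E°(Tl⁺/Tl) = +1.849 + (-0.34) = +1.51 V.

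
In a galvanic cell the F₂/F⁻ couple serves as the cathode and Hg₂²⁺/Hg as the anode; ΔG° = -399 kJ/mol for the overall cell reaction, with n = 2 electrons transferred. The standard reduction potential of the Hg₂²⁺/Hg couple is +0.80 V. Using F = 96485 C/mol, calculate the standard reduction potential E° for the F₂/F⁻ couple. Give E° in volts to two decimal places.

E°cell = −ΔG°/(nF) = −(-399×10³)/((2)(96485)) = +2.068 V.
Since F₂/F⁻ is the cathode and Hg₂²⁺/Hg the anode, E°cell = E°(F₂/F⁻) − E°(Hg₂²⁺/Hg).
So E°(F₂/F⁻) = E°cell + E°(Hg₂²⁺/Hg) = +2.068 + (+0.80) = +2.87 V.

+2.87 V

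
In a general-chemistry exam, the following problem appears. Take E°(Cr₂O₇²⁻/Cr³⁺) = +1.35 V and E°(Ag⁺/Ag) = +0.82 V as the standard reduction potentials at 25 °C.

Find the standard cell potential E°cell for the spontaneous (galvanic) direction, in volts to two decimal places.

+0.53 V

The Cr₂O₇²⁻/Cr³⁺ couple has the higher reduction potential, so it is the cathode; Ag⁺/Ag is oxidised at the anode.
E°cell = E°(cathode) − E°(anode) = (+1.35) − (+0.82) = +0.53 V.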